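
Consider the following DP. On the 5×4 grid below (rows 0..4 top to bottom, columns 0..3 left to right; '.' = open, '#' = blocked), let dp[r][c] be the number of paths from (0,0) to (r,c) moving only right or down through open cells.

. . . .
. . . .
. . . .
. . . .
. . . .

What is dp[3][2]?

r\c   0   1   2   3
  0   1   1   1   1
  1   1   2   3   4
  2   1   3   6  10
  3   1   4  10  20
  4   1   5  15  35

10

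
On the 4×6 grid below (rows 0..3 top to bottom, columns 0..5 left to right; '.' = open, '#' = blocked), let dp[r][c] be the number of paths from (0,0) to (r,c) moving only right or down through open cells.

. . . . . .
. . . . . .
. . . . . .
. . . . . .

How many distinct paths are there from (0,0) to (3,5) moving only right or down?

56

r\c   0   1   2   3   4   5
  0   1   1   1   1   1   1
  1   1   2   3   4   5   6
  2   1   3   6  10  15  21
  3   1   4  10  20  35  56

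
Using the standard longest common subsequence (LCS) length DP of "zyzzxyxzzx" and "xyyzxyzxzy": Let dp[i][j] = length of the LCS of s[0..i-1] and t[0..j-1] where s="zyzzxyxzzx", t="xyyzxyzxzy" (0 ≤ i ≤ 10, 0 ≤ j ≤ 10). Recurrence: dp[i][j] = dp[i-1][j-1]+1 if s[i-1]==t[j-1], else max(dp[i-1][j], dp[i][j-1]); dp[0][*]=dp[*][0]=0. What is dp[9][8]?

   ''  x  y  y  z  x  y  z  x  z  y
''  0  0  0  0  0  0  0  0  0  0  0
 z  0  0  0  0  1  1  1  1  1  1  1
 y  0  0  1  1  1  1  2  2  2  2  2
 z  0  0  1  1  2  2  2  3  3  3  3
 z  0  0  1  1  2  2  2  3  3  4  4
 x  0  1  1  1  2  3  3  3  4  4  4
 y  0  1  2  2  2  3  4  4  4  4  5
 x  0  1  2  2  2  3  4  4  5  5  5
 z  0  1  2  2  3  3  4  5  5  6  6
 z  0  1  2  2  3  3  4  5  5  6  6
 x  0  1  2  2  3  4  4  5  6  6  6

5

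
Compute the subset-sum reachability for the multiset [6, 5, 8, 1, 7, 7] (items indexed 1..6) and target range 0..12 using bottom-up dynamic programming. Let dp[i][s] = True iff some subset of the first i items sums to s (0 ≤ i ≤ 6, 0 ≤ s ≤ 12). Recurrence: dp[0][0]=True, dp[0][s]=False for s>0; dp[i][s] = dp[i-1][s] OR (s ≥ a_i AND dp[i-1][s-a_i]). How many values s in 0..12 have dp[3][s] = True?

i\s   0   1   2   3   4   5   6   7   8   9  10  11  12
  0   T   F   F   F   F   F   F   F   F   F   F   F   F
  1   T   F   F   F   F   F   T   F   F   F   F   F   F
  2   T   F   F   F   F   T   T   F   F   F   F   T   F
  3   T   F   F   F   F   T   T   F   T   F   F   T   F
  4   T   T   F   F   F   T   T   T   T   T   F   T   T
  5   T   T   F   F   F   T   T   T   T   T   F   T   T
  6   T   T   F   F   F   T   T   T   T   T   F   T   T

5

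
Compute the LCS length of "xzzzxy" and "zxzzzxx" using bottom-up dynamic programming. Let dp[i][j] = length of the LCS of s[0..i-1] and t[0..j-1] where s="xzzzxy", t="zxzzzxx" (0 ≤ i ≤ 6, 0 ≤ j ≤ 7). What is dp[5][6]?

5

   ''  z  x  z  z  z  x  x
''  0  0  0  0  0  0  0  0
 x  0  0  1  1  1  1  1  1
 z  0  1  1  2  2  2  2  2
 z  0  1  1  2  3  3  3  3
 z  0  1  1  2  3  4  4  4
 x  0  1  2  2  3  4  5  5
 y  0  1  2  2  3  4  5  5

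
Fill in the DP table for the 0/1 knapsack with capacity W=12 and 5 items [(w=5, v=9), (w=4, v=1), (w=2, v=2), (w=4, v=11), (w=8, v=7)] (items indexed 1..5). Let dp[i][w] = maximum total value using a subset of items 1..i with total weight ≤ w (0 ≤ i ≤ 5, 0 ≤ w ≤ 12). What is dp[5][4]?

i\w   0   1   2   3   4   5   6   7   8   9  10  11  12
  0   0   0   0   0   0   0   0   0   0   0   0   0   0
  1   0   0   0   0   0   9   9   9   9   9   9   9   9
  2   0   0   0   0   1   9   9   9   9  10  10  10  10
  3   0   0   2   2   2   9   9  11  11  11  11  12  12
  4   0   0   2   2  11  11  13  13  13  20  20  22  22
  5   0   0   2   2  11  11  13  13  13  20  20  22  22

11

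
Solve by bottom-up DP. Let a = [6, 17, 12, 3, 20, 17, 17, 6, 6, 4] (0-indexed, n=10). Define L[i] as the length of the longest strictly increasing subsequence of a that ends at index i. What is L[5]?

3

   i    0    1    2    3    4    5    6    7    8    9
a[i]    6   17   12    3   20   17   17    6    6    4
L[i]    1    2    2    1    3    3    3    2    2    2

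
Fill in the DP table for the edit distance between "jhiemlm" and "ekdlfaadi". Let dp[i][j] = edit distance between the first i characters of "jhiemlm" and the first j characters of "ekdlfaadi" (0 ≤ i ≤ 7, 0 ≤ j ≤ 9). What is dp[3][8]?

   ''  e  k  d  l  f  a  a  d  i
''  0  1  2  3  4  5  6  7  8  9
 j  1  1  2  3  4  5  6  7  8  9
 h  2  2  2  3  4  5  6  7  8  9
 i  3  3  3  3  4  5  6  7  8  8
 e  4  3  4  4  4  5  6  7  8  9
 m  5  4  4  5  5  5  6  7  8  9
 l  6  5  5  5  5  6  6  7  8  9
 m  7  6  6  6  6  6  7  7  8  9

8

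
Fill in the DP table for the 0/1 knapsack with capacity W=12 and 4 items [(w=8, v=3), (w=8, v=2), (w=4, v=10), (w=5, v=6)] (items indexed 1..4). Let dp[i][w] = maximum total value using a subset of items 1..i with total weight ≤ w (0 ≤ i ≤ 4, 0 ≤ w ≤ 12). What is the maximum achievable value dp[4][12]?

i\w   0   1   2   3   4   5   6   7   8   9  10  11  12
  0   0   0   0   0   0   0   0   0   0   0   0   0   0
  1   0   0   0   0   0   0   0   0   3   3   3   3   3
  2   0   0   0   0   0   0   0   0   3   3   3   3   3
  3   0   0   0   0  10  10  10  10  10  10  10  10  13
  4   0   0   0   0  10  10  10  10  10  16  16  16  16

16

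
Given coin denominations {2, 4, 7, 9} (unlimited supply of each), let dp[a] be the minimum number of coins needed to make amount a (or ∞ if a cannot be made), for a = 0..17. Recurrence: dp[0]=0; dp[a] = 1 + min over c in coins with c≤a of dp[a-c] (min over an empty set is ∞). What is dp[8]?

 a  0  1  2  3  4  5  6  7  8  9 10 11 12 13 14 15 16 17
dp  0  -  1  -  1  -  2  1  2  1  3  2  3  2  2  3  2  3
(- denotes ∞ / unreachable)

2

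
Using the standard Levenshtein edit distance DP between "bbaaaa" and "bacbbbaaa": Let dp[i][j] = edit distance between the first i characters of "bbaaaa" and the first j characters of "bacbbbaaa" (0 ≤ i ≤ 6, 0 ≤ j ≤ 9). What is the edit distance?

   ''  b  a  c  b  b  b  a  a  a
''  0  1  2  3  4  5  6  7  8  9
 b  1  0  1  2  3  4  5  6  7  8
 b  2  1  1  2  2  3  4  5  6  7
 a  3  2  1  2  3  3  4  4  5  6
 a  4  3  2  2  3  4  4  4  4  5
 a  5  4  3  3  3  4  5  4  4  4
 a  6  5  4  4  4  4  5  5  4  4

4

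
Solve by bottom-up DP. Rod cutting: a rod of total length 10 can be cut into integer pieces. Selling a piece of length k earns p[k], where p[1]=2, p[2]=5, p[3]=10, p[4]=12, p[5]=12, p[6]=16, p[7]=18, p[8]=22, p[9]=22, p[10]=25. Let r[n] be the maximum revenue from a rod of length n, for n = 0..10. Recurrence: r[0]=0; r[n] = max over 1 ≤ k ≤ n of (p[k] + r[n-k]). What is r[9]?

   n    0    1    2    3    4    5    6    7    8    9   10
r[n]    0    2    5   10   12   15   20   22   25   30   32

30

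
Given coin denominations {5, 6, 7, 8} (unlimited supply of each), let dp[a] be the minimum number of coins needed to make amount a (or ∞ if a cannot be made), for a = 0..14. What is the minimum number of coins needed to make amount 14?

 a  0  1  2  3  4  5  6  7  8  9 10 11 12 13 14
dp  0  -  -  -  -  1  1  1  1  -  2  2  2  2  2
(- denotes ∞ / unreachable)

2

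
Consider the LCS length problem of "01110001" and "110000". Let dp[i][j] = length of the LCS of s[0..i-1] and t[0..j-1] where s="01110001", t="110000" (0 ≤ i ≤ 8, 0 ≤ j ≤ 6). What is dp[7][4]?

   ''  1  1  0  0  0  0
''  0  0  0  0  0  0  0
 0  0  0  0  1  1  1  1
 1  0  1  1  1  1  1  1
 1  0  1  2  2  2  2  2
 1  0  1  2  2  2  2  2
 0  0  1  2  3  3  3  3
 0  0  1  2  3  4  4  4
 0  0  1  2  3  4  5  5
 1  0  1  2  3  4  5  5

4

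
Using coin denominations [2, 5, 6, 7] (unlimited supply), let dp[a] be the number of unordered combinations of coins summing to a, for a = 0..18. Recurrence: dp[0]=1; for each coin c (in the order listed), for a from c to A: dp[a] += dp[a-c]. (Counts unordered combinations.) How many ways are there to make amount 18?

9

after  coin     0     1     2     3     4     5     6     7     8     9    10    11    12    13    14    15    16    17    18
          2     1     0     1     0     1     0     1     0     1     0     1     0     1     0     1     0     1     0     1
          5     1     0     1     0     1     1     1     1     1     1     2     1     2     1     2     2     2     2     2
          6     1     0     1     0     1     1     2     1     2     1     3     2     4     2     4     3     5     4     6
          7     1     0     1     0     1     1     2     2     2     2     3     3     5     4     6     5     7     7     9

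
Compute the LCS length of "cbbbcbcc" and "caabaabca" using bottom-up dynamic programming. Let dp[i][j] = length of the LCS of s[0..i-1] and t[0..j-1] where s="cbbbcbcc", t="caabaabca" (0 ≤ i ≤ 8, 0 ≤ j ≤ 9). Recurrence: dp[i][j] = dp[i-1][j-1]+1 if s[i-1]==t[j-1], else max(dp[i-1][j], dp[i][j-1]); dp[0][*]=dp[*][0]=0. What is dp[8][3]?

   ''  c  a  a  b  a  a  b  c  a
''  0  0  0  0  0  0  0  0  0  0
 c  0  1  1  1  1  1  1  1  1  1
 b  0  1  1  1  2  2  2  2  2  2
 b  0  1  1  1  2  2  2  3  3  3
 b  0  1  1  1  2  2  2  3  3  3
 c  0  1  1  1  2  2  2  3  4  4
 b  0  1  1  1  2  2  2  3  4  4
 c  0  1  1  1  2  2  2  3  4  4
 c  0  1  1  1  2  2  2  3  4  4

1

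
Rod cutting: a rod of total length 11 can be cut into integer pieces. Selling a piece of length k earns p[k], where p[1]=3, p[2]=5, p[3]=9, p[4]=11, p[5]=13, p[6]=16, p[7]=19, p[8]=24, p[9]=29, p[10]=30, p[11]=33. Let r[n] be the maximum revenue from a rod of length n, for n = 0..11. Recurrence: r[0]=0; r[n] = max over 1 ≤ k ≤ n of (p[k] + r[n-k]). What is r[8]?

   n    0    1    2    3    4    5    6    7    8    9   10   11
r[n]    0    3    6    9   12   15   18   21   24   29   32   35

24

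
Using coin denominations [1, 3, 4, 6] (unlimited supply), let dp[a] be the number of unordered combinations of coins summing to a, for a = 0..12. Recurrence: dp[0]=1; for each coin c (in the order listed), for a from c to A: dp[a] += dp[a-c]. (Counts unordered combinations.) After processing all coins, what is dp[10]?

after  coin     0     1     2     3     4     5     6     7     8     9    10    11    12
          1     1     1     1     1     1     1     1     1     1     1     1     1     1
          3     1     1     1     2     2     2     3     3     3     4     4     4     5
          4     1     1     1     2     3     3     4     5     6     7     8     9    11
          6     1     1     1     2     3     3     5     6     7     9    11    12    16

11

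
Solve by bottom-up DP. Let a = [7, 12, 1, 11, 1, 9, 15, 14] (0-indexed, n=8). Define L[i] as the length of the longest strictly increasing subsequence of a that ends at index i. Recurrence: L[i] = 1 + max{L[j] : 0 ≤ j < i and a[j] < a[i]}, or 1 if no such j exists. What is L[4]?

   i    0    1    2    3    4    5    6    7
a[i]    7   12    1   11    1    9   15   14
L[i]    1    2    1    2    1    2    3    3

1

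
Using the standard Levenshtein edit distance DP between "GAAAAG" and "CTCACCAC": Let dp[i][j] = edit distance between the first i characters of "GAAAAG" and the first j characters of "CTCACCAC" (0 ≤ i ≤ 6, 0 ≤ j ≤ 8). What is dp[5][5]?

4

   ''  C  T  C  A  C  C  A  C
''  0  1  2  3  4  5  6  7  8
 G  1  1  2  3  4  5  6  7  8
 A  2  2  2  3  3  4  5  6  7
 A  3  3  3  3  3  4  5  5  6
 A  4  4  4  4  3  4  5  5  6
 A  5  5  5  5  4  4  5  5  6
 G  6  6  6  6  5  5  5  6  6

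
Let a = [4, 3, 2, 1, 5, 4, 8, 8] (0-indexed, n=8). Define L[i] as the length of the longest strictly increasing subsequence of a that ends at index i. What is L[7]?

   i    0    1    2    3    4    5    6    7
a[i]    4    3    2    1    5    4    8    8
L[i]    1    1    1    1    2    2    3    3

3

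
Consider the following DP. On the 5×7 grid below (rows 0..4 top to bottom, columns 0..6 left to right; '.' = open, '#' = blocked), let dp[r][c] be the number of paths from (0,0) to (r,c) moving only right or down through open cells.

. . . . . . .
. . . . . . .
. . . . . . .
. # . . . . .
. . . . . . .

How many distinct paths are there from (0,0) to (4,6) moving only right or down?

186

r\c   0   1   2   3   4   5   6
  0   1   1   1   1   1   1   1
  1   1   2   3   4   5   6   7
  2   1   3   6  10  15  21  28
  3   1   0   6  16  31  52  80
  4   1   1   7  23  54 106 186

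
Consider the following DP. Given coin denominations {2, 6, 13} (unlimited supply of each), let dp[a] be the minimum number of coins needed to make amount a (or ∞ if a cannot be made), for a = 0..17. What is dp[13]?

 a  0  1  2  3  4  5  6  7  8  9 10 11 12 13 14 15 16 17
dp  0  -  1  -  2  -  1  -  2  -  3  -  2  1  3  2  4  3
(- denotes ∞ / unreachable)

1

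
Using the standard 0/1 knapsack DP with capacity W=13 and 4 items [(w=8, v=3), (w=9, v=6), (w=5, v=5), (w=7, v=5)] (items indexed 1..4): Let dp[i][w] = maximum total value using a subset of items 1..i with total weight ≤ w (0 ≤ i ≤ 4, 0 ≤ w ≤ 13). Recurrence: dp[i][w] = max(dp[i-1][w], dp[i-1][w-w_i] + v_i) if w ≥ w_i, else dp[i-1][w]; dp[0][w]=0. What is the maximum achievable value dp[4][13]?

10

i\w   0   1   2   3   4   5   6   7   8   9  10  11  12  13
  0   0   0   0   0   0   0   0   0   0   0   0   0   0   0
  1   0   0   0   0   0   0   0   0   3   3   3   3   3   3
  2   0   0   0   0   0   0   0   0   3   6   6   6   6   6
  3   0   0   0   0   0   5   5   5   5   6   6   6   6   8
  4   0   0   0   0   0   5   5   5   5   6   6   6  10  10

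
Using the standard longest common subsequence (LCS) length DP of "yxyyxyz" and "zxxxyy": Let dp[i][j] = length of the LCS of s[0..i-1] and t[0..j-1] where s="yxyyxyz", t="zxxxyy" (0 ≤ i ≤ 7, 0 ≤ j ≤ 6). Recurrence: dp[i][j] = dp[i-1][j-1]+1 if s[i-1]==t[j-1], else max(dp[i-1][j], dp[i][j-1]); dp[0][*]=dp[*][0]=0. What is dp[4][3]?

1

   ''  z  x  x  x  y  y
''  0  0  0  0  0  0  0
 y  0  0  0  0  0  1  1
 x  0  0  1  1  1  1  1
 y  0  0  1  1  1  2  2
 y  0  0  1  1  1  2  3
 x  0  0  1  2  2  2  3
 y  0  0  1  2  2  3  3
 z  0  1  1  2  2  3  3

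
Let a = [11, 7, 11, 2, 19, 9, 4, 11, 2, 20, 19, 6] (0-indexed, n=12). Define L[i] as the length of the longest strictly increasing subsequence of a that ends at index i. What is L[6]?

   i    0    1    2    3    4    5    6    7    8    9   10   11
a[i]   11    7   11    2   19    9    4   11    2   20   19    6
L[i]    1    1    2    1    3    2    2    3    1    4    4    3

2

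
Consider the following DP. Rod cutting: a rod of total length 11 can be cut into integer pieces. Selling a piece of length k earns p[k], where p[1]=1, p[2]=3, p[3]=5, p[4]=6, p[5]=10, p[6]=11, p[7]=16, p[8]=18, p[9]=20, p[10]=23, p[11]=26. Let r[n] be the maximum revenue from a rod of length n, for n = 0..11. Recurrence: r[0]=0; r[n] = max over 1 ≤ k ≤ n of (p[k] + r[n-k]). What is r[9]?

   n    0    1    2    3    4    5    6    7    8    9   10   11
r[n]    0    1    3    5    6   10   11   16   18   20   23   26

20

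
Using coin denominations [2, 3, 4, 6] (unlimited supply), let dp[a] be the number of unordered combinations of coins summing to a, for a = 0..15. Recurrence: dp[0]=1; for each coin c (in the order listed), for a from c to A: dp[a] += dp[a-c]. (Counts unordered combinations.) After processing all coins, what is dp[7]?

2

after  coin     0     1     2     3     4     5     6     7     8     9    10    11    12    13    14    15
          2     1     0     1     0     1     0     1     0     1     0     1     0     1     0     1     0
          3     1     0     1     1     1     1     2     1     2     2     2     2     3     2     3     3
          4     1     0     1     1     2     1     3     2     4     3     5     4     7     5     8     7
          6     1     0     1     1     2     1     4     2     5     4     7     5    11     7    13    11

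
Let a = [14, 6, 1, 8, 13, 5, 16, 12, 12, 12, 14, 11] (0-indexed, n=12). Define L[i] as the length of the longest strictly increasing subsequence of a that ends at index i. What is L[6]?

   i    0    1    2    3    4    5    6    7    8    9   10   11
a[i]   14    6    1    8   13    5   16   12   12   12   14   11
L[i]    1    1    1    2    3    2    4    3    3    3    4    3

4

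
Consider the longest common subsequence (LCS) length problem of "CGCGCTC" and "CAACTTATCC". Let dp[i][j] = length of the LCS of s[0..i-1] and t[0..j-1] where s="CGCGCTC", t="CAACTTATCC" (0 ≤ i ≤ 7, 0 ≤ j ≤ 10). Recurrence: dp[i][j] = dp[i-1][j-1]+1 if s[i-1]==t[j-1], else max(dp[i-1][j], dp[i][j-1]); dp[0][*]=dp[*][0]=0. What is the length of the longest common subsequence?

4

   ''  C  A  A  C  T  T  A  T  C  C
''  0  0  0  0  0  0  0  0  0  0  0
 C  0  1  1  1  1  1  1  1  1  1  1
 G  0  1  1  1  1  1  1  1  1  1  1
 C  0  1  1  1  2  2  2  2  2  2  2
 G  0  1  1  1  2  2  2  2  2  2  2
 C  0  1  1  1  2  2  2  2  2  3  3
 T  0  1  1  1  2  3  3  3  3  3  3
 C  0  1  1  1  2  3  3  3  3  4  4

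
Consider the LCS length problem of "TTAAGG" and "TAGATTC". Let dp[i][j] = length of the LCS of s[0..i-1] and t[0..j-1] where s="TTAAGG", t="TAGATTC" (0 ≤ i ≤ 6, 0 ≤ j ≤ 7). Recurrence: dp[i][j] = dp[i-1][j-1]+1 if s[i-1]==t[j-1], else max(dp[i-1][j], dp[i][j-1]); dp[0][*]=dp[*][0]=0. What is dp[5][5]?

3

   ''  T  A  G  A  T  T  C
''  0  0  0  0  0  0  0  0
 T  0  1  1  1  1  1  1  1
 T  0  1  1  1  1  2  2  2
 A  0  1  2  2  2  2  2  2
 A  0  1  2  2  3  3  3  3
 G  0  1  2  3  3  3  3  3
 G  0  1  2  3  3  3  3  3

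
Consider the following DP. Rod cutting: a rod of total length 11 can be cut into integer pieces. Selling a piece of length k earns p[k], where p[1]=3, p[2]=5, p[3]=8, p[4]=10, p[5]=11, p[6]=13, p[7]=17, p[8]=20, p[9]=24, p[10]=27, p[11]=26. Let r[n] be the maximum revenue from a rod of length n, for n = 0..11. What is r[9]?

   n    0    1    2    3    4    5    6    7    8    9   10   11
r[n]    0    3    6    9   12   15   18   21   24   27   30   33

27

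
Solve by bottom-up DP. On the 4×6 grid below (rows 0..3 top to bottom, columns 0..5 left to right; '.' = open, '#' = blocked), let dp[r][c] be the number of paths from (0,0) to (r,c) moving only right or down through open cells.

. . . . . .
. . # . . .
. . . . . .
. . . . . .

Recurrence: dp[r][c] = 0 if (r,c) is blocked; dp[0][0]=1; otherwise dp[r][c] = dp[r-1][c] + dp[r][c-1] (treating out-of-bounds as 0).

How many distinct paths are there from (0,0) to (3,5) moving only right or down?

26

r\c   0   1   2   3   4   5
  0   1   1   1   1   1   1
  1   1   2   0   1   2   3
  2   1   3   3   4   6   9
  3   1   4   7  11  17  26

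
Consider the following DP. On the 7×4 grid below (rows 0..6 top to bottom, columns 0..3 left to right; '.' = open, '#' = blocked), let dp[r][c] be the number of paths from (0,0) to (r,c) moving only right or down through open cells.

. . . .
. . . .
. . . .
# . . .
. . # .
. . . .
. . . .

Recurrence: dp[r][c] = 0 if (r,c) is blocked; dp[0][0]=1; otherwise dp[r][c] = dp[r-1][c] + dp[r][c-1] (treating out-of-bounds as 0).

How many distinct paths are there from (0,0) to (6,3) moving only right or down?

r\c   0   1   2   3
  0   1   1   1   1
  1   1   2   3   4
  2   1   3   6  10
  3   0   3   9  19
  4   0   3   0  19
  5   0   3   3  22
  6   0   3   6  28

28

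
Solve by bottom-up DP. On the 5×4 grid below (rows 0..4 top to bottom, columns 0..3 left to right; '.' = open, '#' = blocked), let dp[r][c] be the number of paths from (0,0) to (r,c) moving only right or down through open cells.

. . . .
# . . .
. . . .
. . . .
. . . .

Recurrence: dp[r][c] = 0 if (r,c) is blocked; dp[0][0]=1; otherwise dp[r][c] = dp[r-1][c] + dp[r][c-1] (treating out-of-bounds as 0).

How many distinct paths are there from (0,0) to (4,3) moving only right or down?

15

r\c   0   1   2   3
  0   1   1   1   1
  1   0   1   2   3
  2   0   1   3   6
  3   0   1   4  10
  4   0   1   5  15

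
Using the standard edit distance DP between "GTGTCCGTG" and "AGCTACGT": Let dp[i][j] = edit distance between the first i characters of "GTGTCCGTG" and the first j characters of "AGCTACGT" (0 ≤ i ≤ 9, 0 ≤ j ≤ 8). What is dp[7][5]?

5

   ''  A  G  C  T  A  C  G  T
''  0  1  2  3  4  5  6  7  8
 G  1  1  1  2  3  4  5  6  7
 T  2  2  2  2  2  3  4  5  6
 G  3  3  2  3  3  3  4  4  5
 T  4  4  3  3  3  4  4  5  4
 C  5  5  4  3  4  4  4  5  5
 C  6  6  5  4  4  5  4  5  6
 G  7  7  6  5  5  5  5  4  5
 T  8  8  7  6  5  6  6  5  4
 G  9  9  8  7  6  6  7  6  5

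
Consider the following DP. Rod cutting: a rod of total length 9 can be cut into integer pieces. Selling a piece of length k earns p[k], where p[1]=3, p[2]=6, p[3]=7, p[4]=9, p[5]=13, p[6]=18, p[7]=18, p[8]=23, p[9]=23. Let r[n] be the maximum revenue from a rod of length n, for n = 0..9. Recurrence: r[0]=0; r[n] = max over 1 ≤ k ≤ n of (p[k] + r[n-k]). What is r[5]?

   n    0    1    2    3    4    5    6    7    8    9
r[n]    0    3    6    9   12   15   18   21   24   27

15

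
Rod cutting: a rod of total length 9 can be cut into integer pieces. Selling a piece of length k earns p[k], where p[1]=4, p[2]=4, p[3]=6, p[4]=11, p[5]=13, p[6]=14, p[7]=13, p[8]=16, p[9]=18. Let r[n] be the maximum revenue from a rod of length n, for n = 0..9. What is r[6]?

24

   n    0    1    2    3    4    5    6    7    8    9
r[n]    0    4    8   12   16   20   24   28   32   36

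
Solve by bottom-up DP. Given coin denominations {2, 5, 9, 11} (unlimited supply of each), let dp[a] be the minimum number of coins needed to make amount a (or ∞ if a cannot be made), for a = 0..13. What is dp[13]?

 a  0  1  2  3  4  5  6  7  8  9 10 11 12 13
dp  0  -  1  -  2  1  3  2  4  1  2  1  3  2
(- denotes ∞ / unreachable)

2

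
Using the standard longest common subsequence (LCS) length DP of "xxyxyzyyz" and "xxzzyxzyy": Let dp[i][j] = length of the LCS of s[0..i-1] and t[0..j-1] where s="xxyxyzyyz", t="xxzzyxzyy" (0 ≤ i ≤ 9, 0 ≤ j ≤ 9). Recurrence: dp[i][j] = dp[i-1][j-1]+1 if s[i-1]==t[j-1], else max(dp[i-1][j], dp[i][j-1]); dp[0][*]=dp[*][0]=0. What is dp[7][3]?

3

   ''  x  x  z  z  y  x  z  y  y
''  0  0  0  0  0  0  0  0  0  0
 x  0  1  1  1  1  1  1  1  1  1
 x  0  1  2  2  2  2  2  2  2  2
 y  0  1  2  2  2  3  3  3  3  3
 x  0  1  2  2  2  3  4  4  4  4
 y  0  1  2  2  2  3  4  4  5  5
 z  0  1  2  3  3  3  4  5  5  5
 y  0  1  2  3  3  4  4  5  6  6
 y  0  1  2  3  3  4  4  5  6  7
 z  0  1  2  3  4  4  4  5  6  7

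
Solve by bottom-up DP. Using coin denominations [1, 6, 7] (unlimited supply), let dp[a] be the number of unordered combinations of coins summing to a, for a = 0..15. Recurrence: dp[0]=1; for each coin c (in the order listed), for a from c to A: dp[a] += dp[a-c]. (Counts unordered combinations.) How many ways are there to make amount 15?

6

after  coin     0     1     2     3     4     5     6     7     8     9    10    11    12    13    14    15
          1     1     1     1     1     1     1     1     1     1     1     1     1     1     1     1     1
          6     1     1     1     1     1     1     2     2     2     2     2     2     3     3     3     3
          7     1     1     1     1     1     1     2     3     3     3     3     3     4     5     6     6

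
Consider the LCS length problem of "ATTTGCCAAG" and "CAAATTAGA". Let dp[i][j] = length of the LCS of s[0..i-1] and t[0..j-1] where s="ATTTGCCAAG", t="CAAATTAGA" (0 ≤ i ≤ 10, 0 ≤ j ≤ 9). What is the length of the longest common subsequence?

5

   ''  C  A  A  A  T  T  A  G  A
''  0  0  0  0  0  0  0  0  0  0
 A  0  0  1  1  1  1  1  1  1  1
 T  0  0  1  1  1  2  2  2  2  2
 T  0  0  1  1  1  2  3  3  3  3
 T  0  0  1  1  1  2  3  3  3  3
 G  0  0  1  1  1  2  3  3  4  4
 C  0  1  1  1  1  2  3  3  4  4
 C  0  1  1  1  1  2  3  3  4  4
 A  0  1  2  2  2  2  3  4  4  5
 A  0  1  2  3  3  3  3  4  4  5
 G  0  1  2  3  3  3  3  4  5  5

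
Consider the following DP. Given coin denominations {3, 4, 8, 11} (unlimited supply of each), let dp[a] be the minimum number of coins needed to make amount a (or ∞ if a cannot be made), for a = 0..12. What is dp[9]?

 a  0  1  2  3  4  5  6  7  8  9 10 11 12
dp  0  -  -  1  1  -  2  2  1  3  3  1  2
(- denotes ∞ / unreachable)

3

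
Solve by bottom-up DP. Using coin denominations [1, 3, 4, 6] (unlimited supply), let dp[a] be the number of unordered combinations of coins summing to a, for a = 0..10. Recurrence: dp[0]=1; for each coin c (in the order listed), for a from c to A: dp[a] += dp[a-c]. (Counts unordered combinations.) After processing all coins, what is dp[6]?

after  coin     0     1     2     3     4     5     6     7     8     9    10
          1     1     1     1     1     1     1     1     1     1     1     1
          3     1     1     1     2     2     2     3     3     3     4     4
          4     1     1     1     2     3     3     4     5     6     7     8
          6     1     1     1     2     3     3     5     6     7     9    11

5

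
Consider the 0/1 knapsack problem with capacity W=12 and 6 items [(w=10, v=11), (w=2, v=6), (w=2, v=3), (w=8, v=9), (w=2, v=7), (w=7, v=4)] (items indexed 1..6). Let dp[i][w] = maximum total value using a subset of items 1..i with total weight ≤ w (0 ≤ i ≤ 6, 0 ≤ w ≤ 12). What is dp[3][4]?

i\w   0   1   2   3   4   5   6   7   8   9  10  11  12
  0   0   0   0   0   0   0   0   0   0   0   0   0   0
  1   0   0   0   0   0   0   0   0   0   0  11  11  11
  2   0   0   6   6   6   6   6   6   6   6  11  11  17
  3   0   0   6   6   9   9   9   9   9   9  11  11  17
  4   0   0   6   6   9   9   9   9   9   9  15  15  18
  5   0   0   7   7  13  13  16  16  16  16  16  16  22
  6   0   0   7   7  13  13  16  16  16  16  16  17  22

9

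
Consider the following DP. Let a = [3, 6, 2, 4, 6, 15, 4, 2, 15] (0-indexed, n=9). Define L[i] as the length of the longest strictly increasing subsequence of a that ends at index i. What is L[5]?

   i    0    1    2    3    4    5    6    7    8
a[i]    3    6    2    4    6   15    4    2   15
L[i]    1    2    1    2    3    4    2    1    4

4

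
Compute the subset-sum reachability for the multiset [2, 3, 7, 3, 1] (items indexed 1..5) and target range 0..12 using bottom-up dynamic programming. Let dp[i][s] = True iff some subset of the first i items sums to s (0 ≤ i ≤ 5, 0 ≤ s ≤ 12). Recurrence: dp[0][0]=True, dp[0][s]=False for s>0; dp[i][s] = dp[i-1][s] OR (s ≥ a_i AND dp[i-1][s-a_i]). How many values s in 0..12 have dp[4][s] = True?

i\s   0   1   2   3   4   5   6   7   8   9  10  11  12
  0   T   F   F   F   F   F   F   F   F   F   F   F   F
  1   T   F   T   F   F   F   F   F   F   F   F   F   F
  2   T   F   T   T   F   T   F   F   F   F   F   F   F
  3   T   F   T   T   F   T   F   T   F   T   T   F   T
  4   T   F   T   T   F   T   T   T   T   T   T   F   T
  5   T   T   T   T   T   T   T   T   T   T   T   T   T

10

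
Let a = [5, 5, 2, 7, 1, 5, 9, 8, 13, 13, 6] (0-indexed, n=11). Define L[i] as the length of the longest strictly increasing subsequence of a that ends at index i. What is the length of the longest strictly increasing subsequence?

4

   i    0    1    2    3    4    5    6    7    8    9   10
a[i]    5    5    2    7    1    5    9    8   13   13    6
L[i]    1    1    1    2    1    2    3    3    4    4    3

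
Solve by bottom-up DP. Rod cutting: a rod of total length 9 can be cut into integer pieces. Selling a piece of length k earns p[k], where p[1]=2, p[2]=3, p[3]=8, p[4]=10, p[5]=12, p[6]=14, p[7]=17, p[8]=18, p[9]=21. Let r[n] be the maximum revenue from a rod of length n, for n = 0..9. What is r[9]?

24

   n    0    1    2    3    4    5    6    7    8    9
r[n]    0    2    4    8   10   12   16   18   20   24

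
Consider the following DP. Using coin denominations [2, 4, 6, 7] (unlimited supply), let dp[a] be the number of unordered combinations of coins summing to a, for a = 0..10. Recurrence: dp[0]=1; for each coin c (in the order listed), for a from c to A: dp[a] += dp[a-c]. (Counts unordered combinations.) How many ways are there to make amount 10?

5

after  coin     0     1     2     3     4     5     6     7     8     9    10
          2     1     0     1     0     1     0     1     0     1     0     1
          4     1     0     1     0     2     0     2     0     3     0     3
          6     1     0     1     0     2     0     3     0     4     0     5
          7     1     0     1     0     2     0     3     1     4     1     5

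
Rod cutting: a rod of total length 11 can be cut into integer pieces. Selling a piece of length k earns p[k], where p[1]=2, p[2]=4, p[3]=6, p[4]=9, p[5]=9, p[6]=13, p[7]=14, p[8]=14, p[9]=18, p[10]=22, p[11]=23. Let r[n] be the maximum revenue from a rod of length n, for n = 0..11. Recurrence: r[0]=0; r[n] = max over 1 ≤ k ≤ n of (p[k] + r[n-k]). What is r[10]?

22

   n    0    1    2    3    4    5    6    7    8    9   10   11
r[n]    0    2    4    6    9   11   13   15   18   20   22   24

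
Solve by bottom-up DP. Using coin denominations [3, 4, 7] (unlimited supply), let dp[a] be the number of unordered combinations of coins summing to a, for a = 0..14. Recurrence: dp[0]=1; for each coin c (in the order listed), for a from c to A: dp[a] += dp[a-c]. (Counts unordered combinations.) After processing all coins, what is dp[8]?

after  coin     0     1     2     3     4     5     6     7     8     9    10    11    12    13    14
          3     1     0     0     1     0     0     1     0     0     1     0     0     1     0     0
          4     1     0     0     1     1     0     1     1     1     1     1     1     2     1     1
          7     1     0     0     1     1     0     1     2     1     1     2     2     2     2     3

1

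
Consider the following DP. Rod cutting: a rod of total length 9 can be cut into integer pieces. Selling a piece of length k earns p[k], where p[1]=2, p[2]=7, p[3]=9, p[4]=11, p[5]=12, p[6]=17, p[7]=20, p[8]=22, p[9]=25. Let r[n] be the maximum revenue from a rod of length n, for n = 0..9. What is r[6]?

21

   n    0    1    2    3    4    5    6    7    8    9
r[n]    0    2    7    9   14   16   21   23   28   30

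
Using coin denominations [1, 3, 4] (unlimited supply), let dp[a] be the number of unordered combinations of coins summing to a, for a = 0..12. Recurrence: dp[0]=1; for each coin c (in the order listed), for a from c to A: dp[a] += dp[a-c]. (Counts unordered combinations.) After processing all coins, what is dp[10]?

after  coin     0     1     2     3     4     5     6     7     8     9    10    11    12
          1     1     1     1     1     1     1     1     1     1     1     1     1     1
          3     1     1     1     2     2     2     3     3     3     4     4     4     5
          4     1     1     1     2     3     3     4     5     6     7     8     9    11

8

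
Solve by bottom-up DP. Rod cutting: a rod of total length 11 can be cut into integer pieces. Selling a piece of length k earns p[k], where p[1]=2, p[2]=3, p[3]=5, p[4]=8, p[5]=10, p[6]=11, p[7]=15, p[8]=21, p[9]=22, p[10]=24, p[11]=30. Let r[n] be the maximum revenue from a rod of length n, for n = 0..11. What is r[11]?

30

   n    0    1    2    3    4    5    6    7    8    9   10   11
r[n]    0    2    4    6    8   10   12   15   21   23   25   30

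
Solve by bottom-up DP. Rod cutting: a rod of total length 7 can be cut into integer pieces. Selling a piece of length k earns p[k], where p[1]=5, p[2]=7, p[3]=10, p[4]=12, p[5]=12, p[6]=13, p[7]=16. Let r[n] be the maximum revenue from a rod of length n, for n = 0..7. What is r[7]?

   n    0    1    2    3    4    5    6    7
r[n]    0    5   10   15   20   25   30   35

35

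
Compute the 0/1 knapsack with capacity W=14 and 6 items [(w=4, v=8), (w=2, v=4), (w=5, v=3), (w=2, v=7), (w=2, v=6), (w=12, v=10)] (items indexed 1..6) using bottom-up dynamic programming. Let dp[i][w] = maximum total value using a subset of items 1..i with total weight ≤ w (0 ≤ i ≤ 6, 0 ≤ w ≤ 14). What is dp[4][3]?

7

i\w   0   1   2   3   4   5   6   7   8   9  10  11  12  13  14
  0   0   0   0   0   0   0   0   0   0   0   0   0   0   0   0
  1   0   0   0   0   8   8   8   8   8   8   8   8   8   8   8
  2   0   0   4   4   8   8  12  12  12  12  12  12  12  12  12
  3   0   0   4   4   8   8  12  12  12  12  12  15  15  15  15
  4   0   0   7   7  11  11  15  15  19  19  19  19  19  22  22
  5   0   0   7   7  13  13  17  17  21  21  25  25  25  25  25
  6   0   0   7   7  13  13  17  17  21  21  25  25  25  25  25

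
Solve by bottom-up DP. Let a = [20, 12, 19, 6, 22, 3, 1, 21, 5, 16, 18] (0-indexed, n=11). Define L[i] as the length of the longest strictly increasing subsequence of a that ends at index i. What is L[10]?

4

   i    0    1    2    3    4    5    6    7    8    9   10
a[i]   20   12   19    6   22    3    1   21    5   16   18
L[i]    1    1    2    1    3    1    1    3    2    3    4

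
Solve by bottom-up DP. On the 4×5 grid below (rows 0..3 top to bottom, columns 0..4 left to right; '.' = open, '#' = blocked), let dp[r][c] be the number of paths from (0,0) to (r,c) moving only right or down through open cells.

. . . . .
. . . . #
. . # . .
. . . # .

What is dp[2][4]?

4

r\c   0   1   2   3   4
  0   1   1   1   1   1
  1   1   2   3   4   0
  2   1   3   0   4   4
  3   1   4   4   0   4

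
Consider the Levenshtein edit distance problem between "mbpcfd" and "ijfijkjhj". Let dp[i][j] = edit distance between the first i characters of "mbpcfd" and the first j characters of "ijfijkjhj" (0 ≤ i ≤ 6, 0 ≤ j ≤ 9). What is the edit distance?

   ''  i  j  f  i  j  k  j  h  j
''  0  1  2  3  4  5  6  7  8  9
 m  1  1  2  3  4  5  6  7  8  9
 b  2  2  2  3  4  5  6  7  8  9
 p  3  3  3  3  4  5  6  7  8  9
 c  4  4  4  4  4  5  6  7  8  9
 f  5  5  5  4  5  5  6  7  8  9
 d  6  6  6  5  5  6  6  7  8  9

9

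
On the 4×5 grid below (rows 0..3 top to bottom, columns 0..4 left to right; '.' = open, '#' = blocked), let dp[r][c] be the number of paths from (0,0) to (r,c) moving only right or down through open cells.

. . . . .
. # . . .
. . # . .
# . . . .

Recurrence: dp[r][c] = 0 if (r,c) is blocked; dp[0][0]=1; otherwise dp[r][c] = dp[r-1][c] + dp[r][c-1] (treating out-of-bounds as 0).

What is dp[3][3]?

3

r\c   0   1   2   3   4
  0   1   1   1   1   1
  1   1   0   1   2   3
  2   1   1   0   2   5
  3   0   1   1   3   8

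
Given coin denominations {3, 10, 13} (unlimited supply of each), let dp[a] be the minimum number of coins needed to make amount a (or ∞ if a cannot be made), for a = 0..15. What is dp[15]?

 a  0  1  2  3  4  5  6  7  8  9 10 11 12 13 14 15
dp  0  -  -  1  -  -  2  -  -  3  1  -  4  1  -  5
(- denotes ∞ / unreachable)

5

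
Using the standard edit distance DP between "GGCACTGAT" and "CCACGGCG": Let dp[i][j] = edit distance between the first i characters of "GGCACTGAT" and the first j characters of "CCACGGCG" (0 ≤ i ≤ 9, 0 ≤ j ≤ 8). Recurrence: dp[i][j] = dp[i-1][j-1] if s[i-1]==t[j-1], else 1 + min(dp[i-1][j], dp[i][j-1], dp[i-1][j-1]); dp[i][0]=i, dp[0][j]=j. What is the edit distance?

   ''  C  C  A  C  G  G  C  G
''  0  1  2  3  4  5  6  7  8
 G  1  1  2  3  4  4  5  6  7
 G  2  2  2  3  4  4  4  5  6
 C  3  2  2  3  3  4  5  4  5
 A  4  3  3  2  3  4  5  5  5
 C  5  4  3  3  2  3  4  5  6
 T  6  5  4  4  3  3  4  5  6
 G  7  6  5  5  4  3  3  4  5
 A  8  7  6  5  5  4  4  4  5
 T  9  8  7  6  6  5  5  5  5

5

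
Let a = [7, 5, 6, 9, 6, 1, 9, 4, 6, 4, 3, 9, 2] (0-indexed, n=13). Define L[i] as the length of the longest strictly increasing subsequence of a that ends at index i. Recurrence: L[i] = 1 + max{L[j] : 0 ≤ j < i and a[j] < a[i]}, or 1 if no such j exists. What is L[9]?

   i    0    1    2    3    4    5    6    7    8    9   10   11   12
a[i]    7    5    6    9    6    1    9    4    6    4    3    9    2
L[i]    1    1    2    3    2    1    3    2    3    2    2    4    2

2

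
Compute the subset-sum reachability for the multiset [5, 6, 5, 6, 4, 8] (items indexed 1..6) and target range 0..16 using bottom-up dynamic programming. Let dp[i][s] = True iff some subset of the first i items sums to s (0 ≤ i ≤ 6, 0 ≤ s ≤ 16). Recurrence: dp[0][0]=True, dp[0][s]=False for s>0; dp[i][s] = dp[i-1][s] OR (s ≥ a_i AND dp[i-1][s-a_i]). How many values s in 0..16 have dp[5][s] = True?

i\s   0   1   2   3   4   5   6   7   8   9  10  11  12  13  14  15  16
  0   T   F   F   F   F   F   F   F   F   F   F   F   F   F   F   F   F
  1   T   F   F   F   F   T   F   F   F   F   F   F   F   F   F   F   F
  2   T   F   F   F   F   T   T   F   F   F   F   T   F   F   F   F   F
  3   T   F   F   F   F   T   T   F   F   F   T   T   F   F   F   F   T
  4   T   F   F   F   F   T   T   F   F   F   T   T   T   F   F   F   T
  5   T   F   F   F   T   T   T   F   F   T   T   T   T   F   T   T   T
  6   T   F   F   F   T   T   T   F   T   T   T   T   T   T   T   T   T

11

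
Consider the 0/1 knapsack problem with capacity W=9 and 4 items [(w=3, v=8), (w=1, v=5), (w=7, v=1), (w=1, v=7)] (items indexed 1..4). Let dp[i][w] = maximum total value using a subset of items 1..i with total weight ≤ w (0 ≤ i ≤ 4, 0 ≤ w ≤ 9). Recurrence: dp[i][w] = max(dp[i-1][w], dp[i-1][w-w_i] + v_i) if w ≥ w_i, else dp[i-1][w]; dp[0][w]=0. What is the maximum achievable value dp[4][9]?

20

i\w   0   1   2   3   4   5   6   7   8   9
  0   0   0   0   0   0   0   0   0   0   0
  1   0   0   0   8   8   8   8   8   8   8
  2   0   5   5   8  13  13  13  13  13  13
  3   0   5   5   8  13  13  13  13  13  13
  4   0   7  12  12  15  20  20  20  20  20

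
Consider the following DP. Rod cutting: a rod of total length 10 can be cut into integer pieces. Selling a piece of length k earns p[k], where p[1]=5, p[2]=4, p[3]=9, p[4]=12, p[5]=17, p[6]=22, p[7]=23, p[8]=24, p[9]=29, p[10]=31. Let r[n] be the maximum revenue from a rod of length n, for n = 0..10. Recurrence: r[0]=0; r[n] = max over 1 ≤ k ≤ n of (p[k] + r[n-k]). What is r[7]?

35

   n    0    1    2    3    4    5    6    7    8    9   10
r[n]    0    5   10   15   20   25   30   35   40   45   50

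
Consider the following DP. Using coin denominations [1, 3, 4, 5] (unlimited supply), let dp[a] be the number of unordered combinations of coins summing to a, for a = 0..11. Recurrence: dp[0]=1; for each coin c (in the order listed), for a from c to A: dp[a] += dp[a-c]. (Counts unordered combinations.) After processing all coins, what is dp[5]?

after  coin     0     1     2     3     4     5     6     7     8     9    10    11
          1     1     1     1     1     1     1     1     1     1     1     1     1
          3     1     1     1     2     2     2     3     3     3     4     4     4
          4     1     1     1     2     3     3     4     5     6     7     8     9
          5     1     1     1     2     3     4     5     6     8    10    12    14

4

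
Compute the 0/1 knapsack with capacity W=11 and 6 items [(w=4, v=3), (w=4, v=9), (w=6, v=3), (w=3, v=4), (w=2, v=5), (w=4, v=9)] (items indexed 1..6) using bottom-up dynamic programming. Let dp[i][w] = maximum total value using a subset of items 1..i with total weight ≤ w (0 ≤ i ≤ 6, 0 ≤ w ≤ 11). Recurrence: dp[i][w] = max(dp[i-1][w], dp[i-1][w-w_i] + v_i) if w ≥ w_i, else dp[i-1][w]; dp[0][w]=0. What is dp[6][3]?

i\w   0   1   2   3   4   5   6   7   8   9  10  11
  0   0   0   0   0   0   0   0   0   0   0   0   0
  1   0   0   0   0   3   3   3   3   3   3   3   3
  2   0   0   0   0   9   9   9   9  12  12  12  12
  3   0   0   0   0   9   9   9   9  12  12  12  12
  4   0   0   0   4   9   9   9  13  13  13  13  16
  5   0   0   5   5   9   9  14  14  14  18  18  18
  6   0   0   5   5   9   9  14  14  18  18  23  23

5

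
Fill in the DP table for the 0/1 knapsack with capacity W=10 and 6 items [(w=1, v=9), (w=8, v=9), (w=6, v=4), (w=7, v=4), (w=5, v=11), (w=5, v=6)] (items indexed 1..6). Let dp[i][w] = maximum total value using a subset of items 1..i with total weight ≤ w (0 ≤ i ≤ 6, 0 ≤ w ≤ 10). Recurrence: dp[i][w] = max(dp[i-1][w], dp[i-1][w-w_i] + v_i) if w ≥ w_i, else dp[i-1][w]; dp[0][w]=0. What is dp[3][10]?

i\w   0   1   2   3   4   5   6   7   8   9  10
  0   0   0   0   0   0   0   0   0   0   0   0
  1   0   9   9   9   9   9   9   9   9   9   9
  2   0   9   9   9   9   9   9   9   9  18  18
  3   0   9   9   9   9   9   9  13  13  18  18
  4   0   9   9   9   9   9   9  13  13  18  18
  5   0   9   9   9   9  11  20  20  20  20  20
  6   0   9   9   9   9  11  20  20  20  20  20

18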